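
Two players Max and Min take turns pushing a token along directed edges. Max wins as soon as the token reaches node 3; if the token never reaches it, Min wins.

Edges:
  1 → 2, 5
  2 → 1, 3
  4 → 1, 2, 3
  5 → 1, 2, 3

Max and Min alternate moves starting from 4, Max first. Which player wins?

Track states (vertex, player-to-move).
A0 = {(3,Max), (3,Min)}
A1: add {(2,Max), (4,Max), (5,Max)}.
(4,Max) ∈ A1 ⇒ Max forces the target.

Max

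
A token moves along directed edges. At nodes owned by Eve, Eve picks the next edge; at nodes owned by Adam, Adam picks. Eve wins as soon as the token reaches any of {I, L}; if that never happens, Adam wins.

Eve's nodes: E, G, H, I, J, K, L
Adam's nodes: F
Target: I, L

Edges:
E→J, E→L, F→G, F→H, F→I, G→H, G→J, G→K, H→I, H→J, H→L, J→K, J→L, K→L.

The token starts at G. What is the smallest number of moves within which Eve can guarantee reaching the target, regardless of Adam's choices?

2

A0 = {I, L}
A1: add {E, H, J, K} — E (Eve) has E→L; H (Eve) has H→I; J (Eve) has J→L; K (Eve) has K→L.
A2: add {G} — G (Eve) has G→H.
G enters the attractor at level 2, so Eve can force the target in 2 moves from there.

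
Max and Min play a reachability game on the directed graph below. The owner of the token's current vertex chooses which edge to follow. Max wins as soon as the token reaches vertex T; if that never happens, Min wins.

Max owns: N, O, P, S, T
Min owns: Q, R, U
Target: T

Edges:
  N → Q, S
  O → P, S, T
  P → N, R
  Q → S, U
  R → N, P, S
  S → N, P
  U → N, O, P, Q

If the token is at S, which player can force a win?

Min

A0 = {T}
A1: add {O} — O (Max) has O→T.
A2 = A1; e.g. N (Max) has no edge into A1. Fixed point.
S never enters the attractor, so Min can avoid the target forever.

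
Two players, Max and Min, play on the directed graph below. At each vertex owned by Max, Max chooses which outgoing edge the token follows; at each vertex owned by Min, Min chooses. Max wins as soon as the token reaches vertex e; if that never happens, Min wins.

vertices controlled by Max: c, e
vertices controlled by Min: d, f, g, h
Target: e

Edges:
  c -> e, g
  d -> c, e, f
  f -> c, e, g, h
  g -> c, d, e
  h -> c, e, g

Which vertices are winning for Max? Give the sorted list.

A0 = {e}
A1: add {c} — c (Max) has c→e.
A2 = A1; e.g. d (Min) can still go to f. Fixed point.
Max's winning region = {c, e}.

c, e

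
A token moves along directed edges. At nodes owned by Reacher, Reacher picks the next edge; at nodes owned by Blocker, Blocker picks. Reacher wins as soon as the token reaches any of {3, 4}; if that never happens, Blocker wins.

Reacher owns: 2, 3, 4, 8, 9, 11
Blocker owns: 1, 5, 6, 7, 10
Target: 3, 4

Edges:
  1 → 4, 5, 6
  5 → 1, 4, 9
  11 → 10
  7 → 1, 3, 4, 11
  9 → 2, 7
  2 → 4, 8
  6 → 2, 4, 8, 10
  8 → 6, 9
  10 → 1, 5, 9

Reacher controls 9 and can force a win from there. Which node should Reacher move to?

2

A0 = {3, 4}
A1: add {2} — 2 (Reacher) has 2→4.
A2: add {9} — 9 (Reacher) has 9→2.
A3: add {8} — 8 (Reacher) has 8→9.
A4 = A3; e.g. 1 (Blocker) can still go to 5. Fixed point.
From 9, successor 2 is in the attractor (rank 1); the other successor 7 is not.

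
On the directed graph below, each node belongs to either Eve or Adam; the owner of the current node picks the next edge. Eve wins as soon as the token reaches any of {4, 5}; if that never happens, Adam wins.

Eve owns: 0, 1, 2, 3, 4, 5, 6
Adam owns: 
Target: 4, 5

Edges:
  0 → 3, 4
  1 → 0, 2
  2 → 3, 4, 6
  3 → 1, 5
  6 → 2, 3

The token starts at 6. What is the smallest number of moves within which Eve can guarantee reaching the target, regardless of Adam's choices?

2

A0 = {4, 5}
A1: add {0, 2, 3} — 0 (Eve) has 0→4; 2 (Eve) has 2→4; 3 (Eve) has 3→5.
A2: add {1, 6} — 1 (Eve) has 1→0; 6 (Eve) has 6→2.
A2 = all vertices. Fixed point.
6 enters the attractor at level 2, so Eve can force the target in 2 moves from there.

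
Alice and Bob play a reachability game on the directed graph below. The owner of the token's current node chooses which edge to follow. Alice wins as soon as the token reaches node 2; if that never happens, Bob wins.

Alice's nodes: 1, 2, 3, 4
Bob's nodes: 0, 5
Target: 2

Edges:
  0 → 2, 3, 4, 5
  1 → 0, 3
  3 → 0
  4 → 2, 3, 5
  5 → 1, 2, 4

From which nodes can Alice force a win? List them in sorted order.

2, 4

A0 = {2}
A1: add {4} — 4 (Alice) has 4→2.
A2 = A1; e.g. 0 (Bob) can still go to 3. Fixed point.
Alice's winning region = {2, 4}.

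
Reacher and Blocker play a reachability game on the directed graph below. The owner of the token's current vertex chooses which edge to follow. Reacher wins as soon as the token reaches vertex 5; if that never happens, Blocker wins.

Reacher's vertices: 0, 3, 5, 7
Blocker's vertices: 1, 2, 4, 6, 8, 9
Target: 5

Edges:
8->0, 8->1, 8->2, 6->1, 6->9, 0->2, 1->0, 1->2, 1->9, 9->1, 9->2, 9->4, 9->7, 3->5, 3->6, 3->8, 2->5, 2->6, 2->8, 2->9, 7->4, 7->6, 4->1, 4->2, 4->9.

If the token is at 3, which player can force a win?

A0 = {5}
A1: add {3} — 3 (Reacher) has 3→5.
A2 = A1; e.g. 0 (Reacher) has no edge into A1. Fixed point.
3 ∈ A1, so Reacher can force the target.

Reacher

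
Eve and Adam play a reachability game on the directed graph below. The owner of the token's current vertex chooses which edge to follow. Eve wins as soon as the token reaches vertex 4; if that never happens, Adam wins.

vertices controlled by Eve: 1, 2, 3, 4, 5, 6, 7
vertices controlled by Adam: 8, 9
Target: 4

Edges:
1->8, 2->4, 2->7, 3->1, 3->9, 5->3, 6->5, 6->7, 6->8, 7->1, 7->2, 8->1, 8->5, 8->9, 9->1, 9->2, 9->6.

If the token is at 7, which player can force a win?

A0 = {4}
A1: add {2} — 2 (Eve) has 2→4.
A2: add {7} — 7 (Eve) has 7→2.
7 ∈ A2, so Eve can force the target.

Eve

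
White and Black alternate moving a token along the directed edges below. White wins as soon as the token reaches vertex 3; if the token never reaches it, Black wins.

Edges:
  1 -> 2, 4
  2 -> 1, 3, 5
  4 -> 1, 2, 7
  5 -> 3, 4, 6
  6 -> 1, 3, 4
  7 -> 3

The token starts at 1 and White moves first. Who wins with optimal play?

Track states (vertex, player-to-move).
A0 = {(3,White), (3,Black)}
A1: add {(2,White), (5,White), (6,White), (7,White), (7,Black)}.
A2: add {(4,White)}.
A3: add {(1,Black), (5,Black)}.
A4 = A3; e.g. (1,White) stays out. (1,White) never enters ⇒ Black avoids the target.

Black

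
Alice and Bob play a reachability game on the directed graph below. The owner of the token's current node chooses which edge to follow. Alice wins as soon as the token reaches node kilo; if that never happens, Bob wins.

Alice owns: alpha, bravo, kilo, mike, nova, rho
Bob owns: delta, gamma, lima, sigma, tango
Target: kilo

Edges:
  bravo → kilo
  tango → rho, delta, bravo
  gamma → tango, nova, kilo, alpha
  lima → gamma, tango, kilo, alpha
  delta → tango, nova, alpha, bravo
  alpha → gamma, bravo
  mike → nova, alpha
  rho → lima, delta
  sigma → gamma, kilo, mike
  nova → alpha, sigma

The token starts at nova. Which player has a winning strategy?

Alice

A0 = {kilo}
A1: add {bravo} — bravo (Alice) has bravo→kilo.
A2: add {alpha} — alpha (Alice) has alpha→bravo.
A3: add {mike, nova} — nova (Alice) has nova→alpha; mike (Alice) has mike→alpha.
A4 = A3; e.g. gamma (Bob) can still go to tango. Fixed point.
nova ∈ A3, so Alice can force the target.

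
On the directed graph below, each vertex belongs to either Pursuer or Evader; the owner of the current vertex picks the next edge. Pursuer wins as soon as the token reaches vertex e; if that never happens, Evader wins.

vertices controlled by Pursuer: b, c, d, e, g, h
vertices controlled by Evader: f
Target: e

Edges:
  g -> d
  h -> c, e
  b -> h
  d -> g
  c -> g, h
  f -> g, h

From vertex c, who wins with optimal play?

A0 = {e}
A1: add {h} — h (Pursuer) has h→e.
A2: add {b, c} — b (Pursuer) has b→h; c (Pursuer) has c→h.
A3 = A2; e.g. d (Pursuer) has no edge into A2. Fixed point.
c ∈ A2, so Pursuer can force the target.

Pursuer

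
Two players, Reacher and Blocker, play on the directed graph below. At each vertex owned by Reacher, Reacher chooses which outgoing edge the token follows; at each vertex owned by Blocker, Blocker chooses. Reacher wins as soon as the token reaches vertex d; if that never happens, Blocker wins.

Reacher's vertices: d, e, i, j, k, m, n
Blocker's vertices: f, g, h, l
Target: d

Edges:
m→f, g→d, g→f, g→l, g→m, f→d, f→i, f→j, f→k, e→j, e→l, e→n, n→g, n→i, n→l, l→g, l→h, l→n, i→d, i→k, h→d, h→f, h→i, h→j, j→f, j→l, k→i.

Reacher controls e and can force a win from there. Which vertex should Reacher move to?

n

A0 = {d}
A1: add {i} — i (Reacher) has i→d.
A2: add {k, n} — k (Reacher) has k→i; n (Reacher) has n→i.
A3: add {e} — e (Reacher) has e→n.
A4 = A3; e.g. f (Blocker) can still go to j. Fixed point.
From e, successor n is in the attractor (rank 2); the other successors j, l are not.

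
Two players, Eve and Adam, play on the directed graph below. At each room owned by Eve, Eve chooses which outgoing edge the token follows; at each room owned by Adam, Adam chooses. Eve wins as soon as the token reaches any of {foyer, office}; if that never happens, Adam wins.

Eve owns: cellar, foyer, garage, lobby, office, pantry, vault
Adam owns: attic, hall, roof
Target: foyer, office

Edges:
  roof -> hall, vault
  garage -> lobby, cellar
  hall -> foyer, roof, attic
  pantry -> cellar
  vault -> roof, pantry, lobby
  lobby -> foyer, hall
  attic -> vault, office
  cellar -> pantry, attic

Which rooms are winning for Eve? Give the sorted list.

attic, cellar, foyer, garage, lobby, office, pantry, vault

A0 = {foyer, office}
A1: add {lobby} — lobby (Eve) has lobby→foyer.
A2: add {garage, vault} — garage (Eve) has garage→lobby; vault (Eve) has vault→lobby.
A3: add {attic} — attic (Adam): all of {vault, office} already in.
A4: add {cellar} — cellar (Eve) has cellar→attic.
A5: add {pantry} — pantry (Eve) has pantry→cellar.
A6 = A5; e.g. roof (Adam) can still go to hall. Fixed point.
Eve's winning region = {attic, cellar, foyer, garage, lobby, office, pantry, vault}.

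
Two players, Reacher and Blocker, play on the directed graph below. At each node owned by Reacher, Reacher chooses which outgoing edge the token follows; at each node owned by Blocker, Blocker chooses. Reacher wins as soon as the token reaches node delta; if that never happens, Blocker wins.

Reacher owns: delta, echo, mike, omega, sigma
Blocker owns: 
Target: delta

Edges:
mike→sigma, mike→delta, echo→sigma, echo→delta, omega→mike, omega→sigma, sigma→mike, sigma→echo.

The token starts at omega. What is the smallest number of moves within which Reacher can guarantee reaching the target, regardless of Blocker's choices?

A0 = {delta}
A1: add {echo, mike} — mike (Reacher) has mike→delta; echo (Reacher) has echo→delta.
A2: add {omega, sigma} — omega (Reacher) has omega→mike; sigma (Reacher) has sigma→mike.
A2 = all vertices. Fixed point.
omega enters the attractor at level 2, so Reacher can force the target in 2 moves from there.

2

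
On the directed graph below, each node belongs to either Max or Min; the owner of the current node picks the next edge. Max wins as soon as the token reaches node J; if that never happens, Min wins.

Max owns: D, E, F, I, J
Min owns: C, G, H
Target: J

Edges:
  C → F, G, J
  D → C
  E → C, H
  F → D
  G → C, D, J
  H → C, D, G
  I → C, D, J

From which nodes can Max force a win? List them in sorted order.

A0 = {J}
A1: add {I} — I (Max) has I→J.
A2 = A1; e.g. C (Min) can still go to F. Fixed point.
Max's winning region = {I, J}.

I, J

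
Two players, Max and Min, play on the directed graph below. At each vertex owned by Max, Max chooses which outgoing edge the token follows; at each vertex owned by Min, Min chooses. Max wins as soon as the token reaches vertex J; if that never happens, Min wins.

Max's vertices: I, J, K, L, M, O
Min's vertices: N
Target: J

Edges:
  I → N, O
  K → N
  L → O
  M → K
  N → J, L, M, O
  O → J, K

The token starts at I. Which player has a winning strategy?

A0 = {J}
A1: add {O} — O (Max) has O→J.
A2: add {I, L} — I (Max) has I→O; L (Max) has L→O.
A3 = A2; e.g. K (Max) has no edge into A2. Fixed point.
I ∈ A2, so Max can force the target.

Max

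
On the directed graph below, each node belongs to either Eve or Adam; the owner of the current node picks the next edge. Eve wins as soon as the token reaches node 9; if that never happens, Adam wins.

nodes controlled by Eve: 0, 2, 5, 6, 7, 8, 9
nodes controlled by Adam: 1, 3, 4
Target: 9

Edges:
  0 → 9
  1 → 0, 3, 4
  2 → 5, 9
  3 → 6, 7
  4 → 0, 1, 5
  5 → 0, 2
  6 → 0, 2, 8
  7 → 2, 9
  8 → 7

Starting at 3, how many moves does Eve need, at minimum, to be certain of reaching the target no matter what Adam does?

A0 = {9}
A1: add {0, 2, 7} — 0 (Eve) has 0→9; 2 (Eve) has 2→9; 7 (Eve) has 7→9.
A2: add {5, 6, 8} — 5 (Eve) has 5→0; 6 (Eve) has 6→0; 8 (Eve) has 8→7.
A3: add {3} — 3 (Adam): all of {6, 7} already in.
A4 = A3; e.g. 1 (Adam) can still go to 4. Fixed point.
3 enters the attractor at level 3, so Eve can force the target in 3 moves from there.

3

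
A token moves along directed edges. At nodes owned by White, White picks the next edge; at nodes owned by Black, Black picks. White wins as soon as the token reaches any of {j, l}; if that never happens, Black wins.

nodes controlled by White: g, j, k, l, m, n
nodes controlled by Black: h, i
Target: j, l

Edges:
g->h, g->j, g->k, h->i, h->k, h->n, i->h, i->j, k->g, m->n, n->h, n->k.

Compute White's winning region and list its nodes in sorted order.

g, j, k, l, m, n

A0 = {j, l}
A1: add {g} — g (White) has g→j.
A2: add {k} — k (White) has k→g.
A3: add {n} — n (White) has n→k.
A4: add {m} — m (White) has m→n.
A5 = A4; e.g. h (Black) can still go to i. Fixed point.
White's winning region = {g, j, k, l, m, n}.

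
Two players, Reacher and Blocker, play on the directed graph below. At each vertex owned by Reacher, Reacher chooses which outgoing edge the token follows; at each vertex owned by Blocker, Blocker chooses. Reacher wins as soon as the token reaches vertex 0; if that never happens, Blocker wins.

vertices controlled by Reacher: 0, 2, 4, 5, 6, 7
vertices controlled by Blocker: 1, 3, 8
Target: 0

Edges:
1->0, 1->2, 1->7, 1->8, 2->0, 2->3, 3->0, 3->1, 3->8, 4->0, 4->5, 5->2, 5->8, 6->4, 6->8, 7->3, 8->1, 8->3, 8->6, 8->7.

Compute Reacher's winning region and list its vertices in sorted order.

0, 2, 4, 5, 6

A0 = {0}
A1: add {2, 4} — 2 (Reacher) has 2→0; 4 (Reacher) has 4→0.
A2: add {5, 6} — 5 (Reacher) has 5→2; 6 (Reacher) has 6→4.
A3 = A2; e.g. 1 (Blocker) can still go to 7. Fixed point.
Reacher's winning region = {0, 2, 4, 5, 6}.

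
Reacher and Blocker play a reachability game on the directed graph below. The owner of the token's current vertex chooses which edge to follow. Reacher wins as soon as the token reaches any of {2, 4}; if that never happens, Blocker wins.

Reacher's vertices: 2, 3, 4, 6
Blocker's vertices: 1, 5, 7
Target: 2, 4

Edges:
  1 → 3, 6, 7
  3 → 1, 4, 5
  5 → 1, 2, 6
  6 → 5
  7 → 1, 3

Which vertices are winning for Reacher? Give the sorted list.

A0 = {2, 4}
A1: add {3} — 3 (Reacher) has 3→4.
A2 = A1; e.g. 1 (Blocker) can still go to 6. Fixed point.
Reacher's winning region = {2, 3, 4}.

2, 3, 4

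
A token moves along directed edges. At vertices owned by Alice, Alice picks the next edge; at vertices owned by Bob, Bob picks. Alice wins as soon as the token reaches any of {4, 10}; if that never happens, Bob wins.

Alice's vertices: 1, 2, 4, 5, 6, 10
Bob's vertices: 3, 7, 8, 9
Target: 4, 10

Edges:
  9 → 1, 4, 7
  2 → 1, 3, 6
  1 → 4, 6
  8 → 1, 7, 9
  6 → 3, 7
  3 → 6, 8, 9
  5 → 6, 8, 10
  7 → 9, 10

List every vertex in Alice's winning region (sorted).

A0 = {4, 10}
A1: add {1, 5} — 1 (Alice) has 1→4; 5 (Alice) has 5→10.
A2: add {2} — 2 (Alice) has 2→1.
A3 = A2; e.g. 3 (Bob) can still go to 6. Fixed point.
Alice's winning region = {1, 2, 4, 5, 10}.

1, 2, 4, 5, 10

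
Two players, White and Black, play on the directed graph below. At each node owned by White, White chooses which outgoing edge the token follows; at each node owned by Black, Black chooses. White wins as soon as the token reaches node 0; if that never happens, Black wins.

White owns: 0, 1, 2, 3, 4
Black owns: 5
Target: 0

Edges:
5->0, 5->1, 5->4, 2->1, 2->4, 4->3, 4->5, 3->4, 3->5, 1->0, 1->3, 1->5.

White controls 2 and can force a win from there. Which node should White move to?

A0 = {0}
A1: add {1} — 1 (White) has 1→0.
A2: add {2} — 2 (White) has 2→1.
A3 = A2; e.g. 3 (White) has no edge into A2. Fixed point.
From 2, successor 1 is in the attractor (rank 1); the other successor 4 is not.

1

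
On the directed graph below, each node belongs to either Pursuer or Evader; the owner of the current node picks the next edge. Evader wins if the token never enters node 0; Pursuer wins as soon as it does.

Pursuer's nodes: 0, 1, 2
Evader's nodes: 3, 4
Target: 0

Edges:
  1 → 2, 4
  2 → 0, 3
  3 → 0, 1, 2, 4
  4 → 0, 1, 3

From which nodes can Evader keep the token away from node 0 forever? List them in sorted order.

3, 4

A0 = {0}
A1: add {2} — 2 (Pursuer) has 2→0.
A2: add {1} — 1 (Pursuer) has 1→2.
A3 = A2; e.g. 3 (Evader) can still go to 4. Fixed point.
Pursuer's attractor = {0, 1, 2}; Evader avoids the target exactly from the complement.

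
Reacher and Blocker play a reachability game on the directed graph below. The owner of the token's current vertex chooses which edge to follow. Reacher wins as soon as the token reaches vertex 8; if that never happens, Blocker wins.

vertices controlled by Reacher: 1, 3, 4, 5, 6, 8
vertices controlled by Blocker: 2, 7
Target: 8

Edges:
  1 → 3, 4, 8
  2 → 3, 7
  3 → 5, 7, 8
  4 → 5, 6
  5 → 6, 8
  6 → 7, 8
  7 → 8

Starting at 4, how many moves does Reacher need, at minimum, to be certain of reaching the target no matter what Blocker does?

2

A0 = {8}
A1: add {1, 3, 5, 6, 7} — 1 (Reacher) has 1→8; 3 (Reacher) has 3→8; 5 (Reacher) has 5→8; 6 (Reacher) has 6→8; 7 (Blocker): all of {8} already in.
A2: add {2, 4} — 2 (Blocker): all of {3, 7} already in; 4 (Reacher) has 4→5.
A2 = all vertices. Fixed point.
4 enters the attractor at level 2, so Reacher can force the target in 2 moves from there.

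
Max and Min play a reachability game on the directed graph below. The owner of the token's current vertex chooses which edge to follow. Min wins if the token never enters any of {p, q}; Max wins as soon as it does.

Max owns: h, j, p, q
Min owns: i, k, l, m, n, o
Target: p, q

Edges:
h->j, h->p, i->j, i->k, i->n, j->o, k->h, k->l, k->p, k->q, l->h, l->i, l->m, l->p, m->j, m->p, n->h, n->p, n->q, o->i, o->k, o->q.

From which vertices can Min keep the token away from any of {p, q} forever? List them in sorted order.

A0 = {p, q}
A1: add {h} — h (Max) has h→p.
A2: add {n} — n (Min): all of {h, p, q} already in.
A3 = A2; e.g. i (Min) can still go to j. Fixed point.
Max's attractor = {h, n, p, q}; Min avoids the target exactly from the complement.

i, j, k, l, m, o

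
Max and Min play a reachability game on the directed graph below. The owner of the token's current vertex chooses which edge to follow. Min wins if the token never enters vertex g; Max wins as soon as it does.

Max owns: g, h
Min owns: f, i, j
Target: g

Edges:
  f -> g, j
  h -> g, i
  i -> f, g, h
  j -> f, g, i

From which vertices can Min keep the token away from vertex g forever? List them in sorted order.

A0 = {g}
A1: add {h} — h (Max) has h→g.
A2 = A1; e.g. f (Min) can still go to j. Fixed point.
Max's attractor = {g, h}; Min avoids the target exactly from the complement.

f, i, j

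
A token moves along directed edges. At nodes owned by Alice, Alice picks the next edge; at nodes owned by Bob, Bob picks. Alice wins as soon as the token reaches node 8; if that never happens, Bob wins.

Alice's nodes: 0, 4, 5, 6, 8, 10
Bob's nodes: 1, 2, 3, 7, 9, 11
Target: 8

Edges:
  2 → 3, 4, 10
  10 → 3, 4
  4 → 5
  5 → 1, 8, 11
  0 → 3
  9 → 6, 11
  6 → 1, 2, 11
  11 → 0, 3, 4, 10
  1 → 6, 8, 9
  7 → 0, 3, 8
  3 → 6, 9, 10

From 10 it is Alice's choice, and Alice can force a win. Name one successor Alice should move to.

A0 = {8}
A1: add {5} — 5 (Alice) has 5→8.
A2: add {4} — 4 (Alice) has 4→5.
A3: add {10} — 10 (Alice) has 10→4.
A4 = A3; e.g. 0 (Alice) has no edge into A3. Fixed point.
From 10, successor 4 is in the attractor (rank 2); the other successor 3 is not.

4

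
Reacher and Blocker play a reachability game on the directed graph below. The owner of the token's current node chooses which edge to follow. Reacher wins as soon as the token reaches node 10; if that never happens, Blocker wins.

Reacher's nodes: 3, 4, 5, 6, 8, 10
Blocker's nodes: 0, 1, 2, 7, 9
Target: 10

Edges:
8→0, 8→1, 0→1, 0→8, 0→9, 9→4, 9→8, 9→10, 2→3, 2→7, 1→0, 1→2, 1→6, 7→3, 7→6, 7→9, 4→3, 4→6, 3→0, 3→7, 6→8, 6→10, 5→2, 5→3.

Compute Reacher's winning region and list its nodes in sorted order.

4, 6, 10

A0 = {10}
A1: add {6} — 6 (Reacher) has 6→10.
A2: add {4} — 4 (Reacher) has 4→6.
A3 = A2; e.g. 0 (Blocker) can still go to 1. Fixed point.
Reacher's winning region = {4, 6, 10}.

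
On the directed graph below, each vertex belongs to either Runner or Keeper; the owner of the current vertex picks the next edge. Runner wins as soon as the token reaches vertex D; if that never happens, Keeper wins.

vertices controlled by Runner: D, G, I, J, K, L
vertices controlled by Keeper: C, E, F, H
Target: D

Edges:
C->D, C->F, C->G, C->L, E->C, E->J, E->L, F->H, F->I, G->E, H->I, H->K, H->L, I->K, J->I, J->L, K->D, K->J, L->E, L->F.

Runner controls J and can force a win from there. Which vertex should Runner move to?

I

A0 = {D}
A1: add {K} — K (Runner) has K→D.
A2: add {I} — I (Runner) has I→K.
A3: add {J} — J (Runner) has J→I.
A4 = A3; e.g. C (Keeper) can still go to F. Fixed point.
From J, successor I is in the attractor (rank 2); the other successor L is not.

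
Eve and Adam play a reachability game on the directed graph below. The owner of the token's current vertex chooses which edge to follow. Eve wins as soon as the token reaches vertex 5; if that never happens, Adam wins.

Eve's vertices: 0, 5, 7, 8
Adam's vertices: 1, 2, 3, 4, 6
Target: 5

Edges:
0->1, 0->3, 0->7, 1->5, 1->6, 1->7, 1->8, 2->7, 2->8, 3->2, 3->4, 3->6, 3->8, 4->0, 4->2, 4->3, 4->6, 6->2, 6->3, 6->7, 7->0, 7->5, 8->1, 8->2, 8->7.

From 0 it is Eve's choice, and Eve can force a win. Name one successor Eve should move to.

7

A0 = {5}
A1: add {7} — 7 (Eve) has 7→5.
A2: add {0, 8} — 0 (Eve) has 0→7; 8 (Eve) has 8→7.
A3: add {2} — 2 (Adam): all of {7, 8} already in.
A4 = A3; e.g. 1 (Adam) can still go to 6. Fixed point.
From 0, successor 7 is in the attractor (rank 1); the other successors 1, 3 are not.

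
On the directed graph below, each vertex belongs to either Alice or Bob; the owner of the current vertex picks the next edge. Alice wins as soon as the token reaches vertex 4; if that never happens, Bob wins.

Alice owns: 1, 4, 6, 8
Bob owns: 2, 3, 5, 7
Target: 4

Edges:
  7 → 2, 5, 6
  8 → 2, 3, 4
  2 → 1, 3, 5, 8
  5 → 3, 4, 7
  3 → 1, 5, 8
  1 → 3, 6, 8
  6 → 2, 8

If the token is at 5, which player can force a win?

Bob

A0 = {4}
A1: add {8} — 8 (Alice) has 8→4.
A2: add {1, 6} — 1 (Alice) has 1→8; 6 (Alice) has 6→8.
A3 = A2; e.g. 2 (Bob) can still go to 3. Fixed point.
5 never enters the attractor, so Bob can avoid the target forever.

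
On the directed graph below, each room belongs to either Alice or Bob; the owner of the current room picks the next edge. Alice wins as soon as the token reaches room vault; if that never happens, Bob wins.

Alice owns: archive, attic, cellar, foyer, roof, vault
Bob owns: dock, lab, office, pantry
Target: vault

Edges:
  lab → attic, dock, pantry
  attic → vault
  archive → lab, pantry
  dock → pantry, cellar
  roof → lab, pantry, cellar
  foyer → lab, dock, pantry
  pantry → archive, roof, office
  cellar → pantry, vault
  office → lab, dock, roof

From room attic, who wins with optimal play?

A0 = {vault}
A1: add {attic, cellar} — attic (Alice) has attic→vault; cellar (Alice) has cellar→vault.
attic ∈ A1, so Alice can force the target.

Alice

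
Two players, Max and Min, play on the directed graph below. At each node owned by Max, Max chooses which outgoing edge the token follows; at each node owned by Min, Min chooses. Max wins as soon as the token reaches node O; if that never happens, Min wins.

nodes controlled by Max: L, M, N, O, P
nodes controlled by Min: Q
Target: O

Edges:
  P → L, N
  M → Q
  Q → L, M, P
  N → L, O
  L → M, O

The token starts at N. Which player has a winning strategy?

A0 = {O}
A1: add {L, N} — L (Max) has L→O; N (Max) has N→O.
N ∈ A1, so Max can force the target.

Max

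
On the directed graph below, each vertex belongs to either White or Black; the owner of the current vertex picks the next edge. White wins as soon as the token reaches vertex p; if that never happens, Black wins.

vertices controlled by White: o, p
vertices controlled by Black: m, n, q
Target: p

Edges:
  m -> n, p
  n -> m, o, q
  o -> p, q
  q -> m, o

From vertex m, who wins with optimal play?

Black

A0 = {p}
A1: add {o} — o (White) has o→p.
A2 = A1; e.g. m (Black) can still go to n. Fixed point.
m never enters the attractor, so Black can avoid the target forever.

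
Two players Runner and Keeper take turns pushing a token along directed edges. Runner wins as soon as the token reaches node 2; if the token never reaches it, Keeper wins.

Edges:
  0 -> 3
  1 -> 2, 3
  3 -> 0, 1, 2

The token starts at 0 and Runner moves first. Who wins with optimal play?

Keeper

Track states (vertex, player-to-move).
A0 = {(2,Runner), (2,Keeper)}
A1: add {(1,Runner), (3,Runner)}.
A2: add {(0,Keeper), (1,Keeper)}.
A3 = A2; e.g. (0,Runner) stays out. (0,Runner) never enters ⇒ Keeper avoids the target.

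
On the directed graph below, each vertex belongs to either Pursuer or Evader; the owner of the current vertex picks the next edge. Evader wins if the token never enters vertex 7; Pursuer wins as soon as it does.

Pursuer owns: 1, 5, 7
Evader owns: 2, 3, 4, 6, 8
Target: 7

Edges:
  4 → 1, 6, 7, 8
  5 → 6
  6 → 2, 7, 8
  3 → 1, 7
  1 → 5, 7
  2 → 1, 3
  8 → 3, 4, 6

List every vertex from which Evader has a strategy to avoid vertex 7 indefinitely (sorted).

4, 5, 6, 8

A0 = {7}
A1: add {1} — 1 (Pursuer) has 1→7.
A2: add {3} — 3 (Evader): all of {1, 7} already in.
A3: add {2} — 2 (Evader): all of {1, 3} already in.
A4 = A3; e.g. 4 (Evader) can still go to 6. Fixed point.
Pursuer's attractor = {1, 2, 3, 7}; Evader avoids the target exactly from the complement.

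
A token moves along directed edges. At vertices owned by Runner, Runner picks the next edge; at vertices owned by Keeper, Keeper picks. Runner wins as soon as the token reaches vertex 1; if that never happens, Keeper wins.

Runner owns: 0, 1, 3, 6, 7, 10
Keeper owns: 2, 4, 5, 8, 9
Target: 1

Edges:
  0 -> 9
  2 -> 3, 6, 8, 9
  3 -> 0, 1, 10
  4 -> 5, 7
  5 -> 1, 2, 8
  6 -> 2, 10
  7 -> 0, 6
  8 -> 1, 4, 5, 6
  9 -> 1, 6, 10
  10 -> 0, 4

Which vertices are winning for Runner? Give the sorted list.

1, 3

A0 = {1}
A1: add {3} — 3 (Runner) has 3→1.
A2 = A1; e.g. 0 (Runner) has no edge into A1. Fixed point.
Runner's winning region = {1, 3}.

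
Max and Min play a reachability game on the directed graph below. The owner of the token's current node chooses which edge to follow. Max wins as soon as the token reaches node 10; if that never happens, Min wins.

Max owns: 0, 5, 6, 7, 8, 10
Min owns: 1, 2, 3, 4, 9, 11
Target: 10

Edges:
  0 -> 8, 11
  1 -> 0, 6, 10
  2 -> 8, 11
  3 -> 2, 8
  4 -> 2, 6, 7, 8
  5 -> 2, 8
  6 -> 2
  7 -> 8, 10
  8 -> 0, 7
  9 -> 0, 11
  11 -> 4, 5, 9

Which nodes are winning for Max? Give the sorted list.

A0 = {10}
A1: add {7} — 7 (Max) has 7→10.
A2: add {8} — 8 (Max) has 8→7.
A3: add {0, 5} — 0 (Max) has 0→8; 5 (Max) has 5→8.
A4 = A3; e.g. 1 (Min) can still go to 6. Fixed point.
Max's winning region = {0, 5, 7, 8, 10}.

0, 5, 7, 8, 10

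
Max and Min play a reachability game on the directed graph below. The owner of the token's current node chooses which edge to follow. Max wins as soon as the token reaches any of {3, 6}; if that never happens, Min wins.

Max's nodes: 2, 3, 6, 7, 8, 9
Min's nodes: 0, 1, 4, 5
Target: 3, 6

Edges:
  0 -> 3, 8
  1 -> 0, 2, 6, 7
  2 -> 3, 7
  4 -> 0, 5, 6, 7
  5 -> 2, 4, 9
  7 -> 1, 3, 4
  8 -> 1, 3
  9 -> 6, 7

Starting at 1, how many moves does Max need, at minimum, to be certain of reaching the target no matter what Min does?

A0 = {3, 6}
A1: add {2, 7, 8, 9} — 2 (Max) has 2→3; 7 (Max) has 7→3; 8 (Max) has 8→3; 9 (Max) has 9→6.
A2: add {0} — 0 (Min): all of {3, 8} already in.
A3: add {1} — 1 (Min): all of {0, 2, 6, 7} already in.
A4 = A3; e.g. 4 (Min) can still go to 5. Fixed point.
1 enters the attractor at level 3, so Max can force the target in 3 moves from there.

3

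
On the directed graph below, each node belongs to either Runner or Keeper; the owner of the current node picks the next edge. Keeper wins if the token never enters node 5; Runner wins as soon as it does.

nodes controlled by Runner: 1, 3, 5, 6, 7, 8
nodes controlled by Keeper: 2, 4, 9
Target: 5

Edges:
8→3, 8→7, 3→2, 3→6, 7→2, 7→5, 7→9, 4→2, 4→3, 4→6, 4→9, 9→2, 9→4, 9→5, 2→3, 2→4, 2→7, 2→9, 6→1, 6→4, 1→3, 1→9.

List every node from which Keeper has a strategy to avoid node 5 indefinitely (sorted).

1, 2, 3, 4, 6, 9

A0 = {5}
A1: add {7} — 7 (Runner) has 7→5.
A2: add {8} — 8 (Runner) has 8→7.
A3 = A2; e.g. 1 (Runner) has no edge into A2. Fixed point.
Runner's attractor = {5, 7, 8}; Keeper avoids the target exactly from the complement.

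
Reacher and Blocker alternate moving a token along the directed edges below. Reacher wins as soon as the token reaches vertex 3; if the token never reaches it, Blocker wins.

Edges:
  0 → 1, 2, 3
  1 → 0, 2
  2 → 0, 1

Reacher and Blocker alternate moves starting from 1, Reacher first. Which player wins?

Blocker

Track states (vertex, player-to-move).
A0 = {(3,Reacher), (3,Blocker)}
A1: add {(0,Reacher)}.
A2 = A1; e.g. (0,Blocker) stays out. (1,Reacher) never enters ⇒ Blocker avoids the target.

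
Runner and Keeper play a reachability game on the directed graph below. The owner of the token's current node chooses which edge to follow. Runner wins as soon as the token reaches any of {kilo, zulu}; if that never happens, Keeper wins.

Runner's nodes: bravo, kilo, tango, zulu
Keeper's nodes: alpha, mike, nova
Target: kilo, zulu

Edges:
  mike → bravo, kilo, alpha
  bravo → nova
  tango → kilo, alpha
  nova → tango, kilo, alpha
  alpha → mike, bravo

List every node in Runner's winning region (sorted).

kilo, tango, zulu

A0 = {kilo, zulu}
A1: add {tango} — tango (Runner) has tango→kilo.
A2 = A1; e.g. mike (Keeper) can still go to bravo. Fixed point.
Runner's winning region = {kilo, tango, zulu}.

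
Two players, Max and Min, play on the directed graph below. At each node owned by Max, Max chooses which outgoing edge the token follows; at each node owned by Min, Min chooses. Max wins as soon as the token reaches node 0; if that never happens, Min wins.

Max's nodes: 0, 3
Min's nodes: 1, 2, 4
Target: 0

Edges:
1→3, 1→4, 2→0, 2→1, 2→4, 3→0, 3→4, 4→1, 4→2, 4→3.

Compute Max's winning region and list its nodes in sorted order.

A0 = {0}
A1: add {3} — 3 (Max) has 3→0.
A2 = A1; e.g. 1 (Min) can still go to 4. Fixed point.
Max's winning region = {0, 3}.

0, 3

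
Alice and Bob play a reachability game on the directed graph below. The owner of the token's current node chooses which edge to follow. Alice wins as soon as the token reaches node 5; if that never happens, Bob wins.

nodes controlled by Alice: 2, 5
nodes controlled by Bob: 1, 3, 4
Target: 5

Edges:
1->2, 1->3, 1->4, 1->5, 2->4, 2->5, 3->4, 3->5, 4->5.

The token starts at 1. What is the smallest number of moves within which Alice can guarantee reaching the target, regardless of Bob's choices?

3

A0 = {5}
A1: add {2, 4} — 2 (Alice) has 2→5; 4 (Bob): all of {5} already in.
A2: add {3} — 3 (Bob): all of {4, 5} already in.
A3: add {1} — 1 (Bob): all of {2, 3, 4, 5} already in.
A3 = all vertices. Fixed point.
1 enters the attractor at level 3, so Alice can force the target in 3 moves from there.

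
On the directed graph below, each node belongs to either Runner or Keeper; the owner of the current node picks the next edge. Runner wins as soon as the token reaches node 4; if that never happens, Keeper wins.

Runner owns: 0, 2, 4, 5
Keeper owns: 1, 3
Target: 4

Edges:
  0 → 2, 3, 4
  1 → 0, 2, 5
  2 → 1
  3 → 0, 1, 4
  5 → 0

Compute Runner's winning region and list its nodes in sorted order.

0, 4, 5

A0 = {4}
A1: add {0} — 0 (Runner) has 0→4.
A2: add {5} — 5 (Runner) has 5→0.
A3 = A2; e.g. 1 (Keeper) can still go to 2. Fixed point.
Runner's winning region = {0, 4, 5}.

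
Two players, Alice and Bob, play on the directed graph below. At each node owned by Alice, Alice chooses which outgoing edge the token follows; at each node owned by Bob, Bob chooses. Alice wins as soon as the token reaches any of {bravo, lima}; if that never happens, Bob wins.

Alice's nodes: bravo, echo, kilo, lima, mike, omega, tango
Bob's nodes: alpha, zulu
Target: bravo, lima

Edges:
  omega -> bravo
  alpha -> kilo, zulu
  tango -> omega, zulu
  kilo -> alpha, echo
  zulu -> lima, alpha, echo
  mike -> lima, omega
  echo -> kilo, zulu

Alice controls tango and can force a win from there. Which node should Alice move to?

omega

A0 = {bravo, lima}
A1: add {mike, omega} — omega (Alice) has omega→bravo; mike (Alice) has mike→lima.
A2: add {tango} — tango (Alice) has tango→omega.
A3 = A2; e.g. alpha (Bob) can still go to kilo. Fixed point.
From tango, successor omega is in the attractor (rank 1); the other successor zulu is not.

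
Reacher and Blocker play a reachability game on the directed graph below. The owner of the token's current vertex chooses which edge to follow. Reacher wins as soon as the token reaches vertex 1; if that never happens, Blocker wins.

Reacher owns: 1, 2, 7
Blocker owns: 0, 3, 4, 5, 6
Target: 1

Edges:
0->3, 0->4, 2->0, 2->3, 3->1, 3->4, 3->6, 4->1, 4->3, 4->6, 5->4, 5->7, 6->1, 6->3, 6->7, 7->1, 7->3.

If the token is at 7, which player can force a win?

A0 = {1}
A1: add {7} — 7 (Reacher) has 7→1.
A2 = A1; e.g. 0 (Blocker) can still go to 3. Fixed point.
7 ∈ A1, so Reacher can force the target.

Reacher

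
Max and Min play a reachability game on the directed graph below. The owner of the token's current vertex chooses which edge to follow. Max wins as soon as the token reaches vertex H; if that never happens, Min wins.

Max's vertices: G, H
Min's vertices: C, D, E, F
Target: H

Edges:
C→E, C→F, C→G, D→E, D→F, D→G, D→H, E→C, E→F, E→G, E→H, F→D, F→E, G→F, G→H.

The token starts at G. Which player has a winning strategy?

Max

A0 = {H}
A1: add {G} — G (Max) has G→H.
A2 = A1; e.g. C (Min) can still go to E. Fixed point.
G ∈ A1, so Max can force the target.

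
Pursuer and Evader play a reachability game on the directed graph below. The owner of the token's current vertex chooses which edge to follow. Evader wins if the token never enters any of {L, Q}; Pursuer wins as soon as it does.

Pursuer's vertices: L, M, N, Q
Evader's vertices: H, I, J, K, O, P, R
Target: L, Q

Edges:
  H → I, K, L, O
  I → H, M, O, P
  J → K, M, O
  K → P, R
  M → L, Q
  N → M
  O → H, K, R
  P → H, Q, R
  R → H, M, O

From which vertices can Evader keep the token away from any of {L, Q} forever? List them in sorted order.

A0 = {L, Q}
A1: add {M} — M (Pursuer) has M→L.
A2: add {N} — N (Pursuer) has N→M.
A3 = A2; e.g. H (Evader) can still go to I. Fixed point.
Pursuer's attractor = {L, M, N, Q}; Evader avoids the target exactly from the complement.

H, I, J, K, O, P, R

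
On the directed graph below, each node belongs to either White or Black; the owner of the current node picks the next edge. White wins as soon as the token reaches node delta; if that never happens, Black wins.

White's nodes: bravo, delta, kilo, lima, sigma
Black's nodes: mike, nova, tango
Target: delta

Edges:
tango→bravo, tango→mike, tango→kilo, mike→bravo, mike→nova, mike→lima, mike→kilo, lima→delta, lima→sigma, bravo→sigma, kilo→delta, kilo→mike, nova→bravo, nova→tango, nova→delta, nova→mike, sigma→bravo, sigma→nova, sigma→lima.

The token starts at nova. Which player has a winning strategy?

A0 = {delta}
A1: add {kilo, lima} — lima (White) has lima→delta; kilo (White) has kilo→delta.
A2: add {sigma} — sigma (White) has sigma→lima.
A3: add {bravo} — bravo (White) has bravo→sigma.
A4 = A3; e.g. tango (Black) can still go to mike. Fixed point.
nova never enters the attractor, so Black can avoid the target forever.

Black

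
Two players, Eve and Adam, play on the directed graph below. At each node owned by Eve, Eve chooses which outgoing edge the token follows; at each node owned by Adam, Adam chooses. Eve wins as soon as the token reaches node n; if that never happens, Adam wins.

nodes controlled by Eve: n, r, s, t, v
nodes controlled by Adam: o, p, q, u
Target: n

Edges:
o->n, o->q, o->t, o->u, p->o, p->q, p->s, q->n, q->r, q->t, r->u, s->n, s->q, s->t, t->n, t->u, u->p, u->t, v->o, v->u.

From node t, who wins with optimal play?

Eve

A0 = {n}
A1: add {s, t} — s (Eve) has s→n; t (Eve) has t→n.
A2 = A1; e.g. o (Adam) can still go to q. Fixed point.
t ∈ A1, so Eve can force the target.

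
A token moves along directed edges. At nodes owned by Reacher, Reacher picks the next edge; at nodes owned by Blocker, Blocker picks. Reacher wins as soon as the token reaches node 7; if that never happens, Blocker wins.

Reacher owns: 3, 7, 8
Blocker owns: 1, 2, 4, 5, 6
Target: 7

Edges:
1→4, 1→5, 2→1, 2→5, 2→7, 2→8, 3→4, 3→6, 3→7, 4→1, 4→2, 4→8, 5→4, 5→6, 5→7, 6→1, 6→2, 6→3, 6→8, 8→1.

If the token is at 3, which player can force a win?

Reacher

A0 = {7}
A1: add {3} — 3 (Reacher) has 3→7.
A2 = A1; e.g. 1 (Blocker) can still go to 4. Fixed point.
3 ∈ A1, so Reacher can force the target.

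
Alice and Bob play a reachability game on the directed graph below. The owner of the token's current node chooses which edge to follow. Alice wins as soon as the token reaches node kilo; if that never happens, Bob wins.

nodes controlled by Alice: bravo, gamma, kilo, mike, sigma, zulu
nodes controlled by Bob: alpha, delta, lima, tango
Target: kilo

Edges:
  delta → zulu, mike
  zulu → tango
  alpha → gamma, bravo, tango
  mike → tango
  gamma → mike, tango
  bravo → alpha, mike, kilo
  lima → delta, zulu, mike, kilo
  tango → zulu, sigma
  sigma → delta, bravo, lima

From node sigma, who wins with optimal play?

A0 = {kilo}
A1: add {bravo} — bravo (Alice) has bravo→kilo.
A2: add {sigma} — sigma (Alice) has sigma→bravo.
A3 = A2; e.g. delta (Bob) can still go to zulu. Fixed point.
sigma ∈ A2, so Alice can force the target.

Alice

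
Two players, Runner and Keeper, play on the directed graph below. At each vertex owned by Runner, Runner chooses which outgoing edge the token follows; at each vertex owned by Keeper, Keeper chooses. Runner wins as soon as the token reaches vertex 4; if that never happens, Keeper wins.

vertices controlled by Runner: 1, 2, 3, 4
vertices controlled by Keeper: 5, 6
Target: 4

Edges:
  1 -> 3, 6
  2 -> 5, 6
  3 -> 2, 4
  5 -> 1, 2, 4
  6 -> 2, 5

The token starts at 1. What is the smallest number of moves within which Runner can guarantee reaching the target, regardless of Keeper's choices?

A0 = {4}
A1: add {3} — 3 (Runner) has 3→4.
A2: add {1} — 1 (Runner) has 1→3.
A3 = A2; e.g. 2 (Runner) has no edge into A2. Fixed point.
1 enters the attractor at level 2, so Runner can force the target in 2 moves from there.

2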